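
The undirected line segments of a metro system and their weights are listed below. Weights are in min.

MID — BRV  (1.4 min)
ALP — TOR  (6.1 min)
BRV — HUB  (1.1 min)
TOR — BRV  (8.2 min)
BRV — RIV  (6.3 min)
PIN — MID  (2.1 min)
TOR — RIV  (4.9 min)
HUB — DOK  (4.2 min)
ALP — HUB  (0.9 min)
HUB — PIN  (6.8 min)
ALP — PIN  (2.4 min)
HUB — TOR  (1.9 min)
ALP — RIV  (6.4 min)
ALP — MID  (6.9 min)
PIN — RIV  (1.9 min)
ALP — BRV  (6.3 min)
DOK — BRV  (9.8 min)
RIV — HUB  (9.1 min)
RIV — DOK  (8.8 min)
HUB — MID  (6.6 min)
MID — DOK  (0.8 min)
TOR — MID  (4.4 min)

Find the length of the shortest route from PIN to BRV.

Running Dijkstra from PIN:
PIN: 0
RIV: 1.9  (via PIN)
MID: 2.1  (via PIN)
ALP: 2.4  (via PIN)
DOK: 2.9  (via MID)
HUB: 3.3  (via ALP)
BRV: 3.5  (via MID)
Shortest route: PIN → MID → BRV = 3.5 min.

3.5 min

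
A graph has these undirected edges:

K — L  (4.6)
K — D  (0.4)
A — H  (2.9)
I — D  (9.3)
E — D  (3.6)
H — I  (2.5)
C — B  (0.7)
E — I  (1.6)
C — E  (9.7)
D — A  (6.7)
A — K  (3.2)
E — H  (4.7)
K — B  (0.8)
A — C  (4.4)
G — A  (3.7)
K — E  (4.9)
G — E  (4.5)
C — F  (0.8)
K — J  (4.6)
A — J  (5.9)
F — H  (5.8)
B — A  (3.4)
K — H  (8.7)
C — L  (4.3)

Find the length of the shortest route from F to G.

8.6

Compare a few routes:
F → C → A → G: 0.8+4.4+3.7 = 8.9
F → C → B → A → G: 0.8+0.7+3.4+3.7 = 8.6
Cheapest is F → C → B → A → G at 8.6.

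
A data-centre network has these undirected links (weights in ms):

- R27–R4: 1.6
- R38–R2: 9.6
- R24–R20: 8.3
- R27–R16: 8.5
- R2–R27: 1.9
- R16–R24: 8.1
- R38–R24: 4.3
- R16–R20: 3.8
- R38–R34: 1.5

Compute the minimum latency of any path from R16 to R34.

Candidate routes:
R16 → R24 → R38 → R34: 8.1+4.3+1.5 = 13.9
R16 → R20 → R24 → R38 → R34: 3.8+8.3+4.3+1.5 = 17.9
The minimum is 13.9 ms via R16 → R24 → R38 → R34.

13.9 ms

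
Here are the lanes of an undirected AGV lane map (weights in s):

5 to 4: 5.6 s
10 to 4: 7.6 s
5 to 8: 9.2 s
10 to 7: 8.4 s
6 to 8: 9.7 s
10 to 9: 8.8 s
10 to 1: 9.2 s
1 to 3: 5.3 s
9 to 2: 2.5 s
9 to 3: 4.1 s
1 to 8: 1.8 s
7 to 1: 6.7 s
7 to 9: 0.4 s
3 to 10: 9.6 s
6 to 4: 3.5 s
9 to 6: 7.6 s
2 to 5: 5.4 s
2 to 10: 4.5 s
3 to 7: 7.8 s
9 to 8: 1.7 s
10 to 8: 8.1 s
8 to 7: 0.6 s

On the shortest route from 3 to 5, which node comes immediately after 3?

9

Candidate routes:
3–9–2–5: 4.1+2.5+5.4 = 12
3–9–7–8–5: 4.1+0.4+0.6+9.2 = 14.3
3–9–8–5: 4.1+1.7+9.2 = 15
The minimum is 12 s via 3–9–2–5.
So from 3 the first move is to 9.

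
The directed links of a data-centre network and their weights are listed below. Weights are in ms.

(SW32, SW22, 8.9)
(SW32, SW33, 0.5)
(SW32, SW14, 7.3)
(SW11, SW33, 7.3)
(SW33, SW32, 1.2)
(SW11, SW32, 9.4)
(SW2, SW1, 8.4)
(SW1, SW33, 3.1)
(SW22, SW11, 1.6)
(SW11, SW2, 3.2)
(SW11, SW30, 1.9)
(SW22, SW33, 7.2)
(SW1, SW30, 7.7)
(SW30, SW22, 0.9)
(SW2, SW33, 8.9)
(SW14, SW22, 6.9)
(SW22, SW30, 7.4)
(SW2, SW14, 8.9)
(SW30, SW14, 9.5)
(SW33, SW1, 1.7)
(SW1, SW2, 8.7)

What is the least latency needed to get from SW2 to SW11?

Candidate routes:
SW2 - SW33 - SW1 - SW30 - SW22 - SW11: 8.9+1.7+7.7+0.9+1.6 = 20.8
SW2 - SW33 - SW32 - SW22 - SW11: 8.9+1.2+8.9+1.6 = 20.6
SW2 - SW1 - SW30 - SW22 - SW11: 8.4+7.7+0.9+1.6 = 18.6
SW2 - SW14 - SW22 - SW11: 8.9+6.9+1.6 = 17.4
The minimum is 17.4 ms via SW2 - SW14 - SW22 - SW11.

17.4 ms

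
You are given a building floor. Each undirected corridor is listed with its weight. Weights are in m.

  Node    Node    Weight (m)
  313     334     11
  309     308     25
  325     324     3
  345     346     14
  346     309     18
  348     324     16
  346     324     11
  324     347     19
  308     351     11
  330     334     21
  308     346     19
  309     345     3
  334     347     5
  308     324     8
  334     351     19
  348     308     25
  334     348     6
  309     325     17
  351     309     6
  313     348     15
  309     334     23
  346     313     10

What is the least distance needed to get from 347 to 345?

31 m

Running Dijkstra from 347:
347: 0
334: 5  (via 347)
348: 11  (via 334)
313: 16  (via 334)
324: 19  (via 347)
325: 22  (via 324)
351: 24  (via 334)
330: 26  (via 334)
346: 26  (via 313)
308: 27  (via 324)
309: 28  (via 334)
345: 31  (via 309)
Shortest route: 347–334–309–345 = 31 m.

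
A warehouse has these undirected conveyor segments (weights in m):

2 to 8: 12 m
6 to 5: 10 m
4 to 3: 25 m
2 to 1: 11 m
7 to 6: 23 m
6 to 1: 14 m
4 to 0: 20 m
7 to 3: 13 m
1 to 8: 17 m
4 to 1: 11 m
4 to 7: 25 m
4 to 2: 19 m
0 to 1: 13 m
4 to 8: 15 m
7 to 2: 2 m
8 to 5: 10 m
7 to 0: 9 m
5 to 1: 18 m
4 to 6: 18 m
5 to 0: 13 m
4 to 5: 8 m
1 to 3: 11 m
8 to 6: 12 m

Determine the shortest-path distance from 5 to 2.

Settle nodes by increasing distance from 5:
5: 0
4: 8  (via 5)
6: 10  (via 5)
8: 10  (via 5)
0: 13  (via 5)
1: 18  (via 5)
2: 22  (via 8)
Shortest route: 5 → 8 → 2 = 22 m.

22 m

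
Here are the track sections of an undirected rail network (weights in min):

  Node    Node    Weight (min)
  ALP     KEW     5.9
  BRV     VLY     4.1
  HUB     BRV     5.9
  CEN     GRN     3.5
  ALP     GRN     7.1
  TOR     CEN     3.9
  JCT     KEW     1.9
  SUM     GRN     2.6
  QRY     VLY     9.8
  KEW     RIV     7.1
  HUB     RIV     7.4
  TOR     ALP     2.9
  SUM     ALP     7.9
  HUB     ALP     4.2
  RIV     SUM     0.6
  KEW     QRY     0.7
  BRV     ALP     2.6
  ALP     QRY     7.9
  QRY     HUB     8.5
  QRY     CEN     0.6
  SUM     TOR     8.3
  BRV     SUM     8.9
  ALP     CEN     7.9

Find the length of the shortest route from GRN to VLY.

13.8 min

Compare a few routes:
GRN–CEN–QRY–VLY: 3.5+0.6+9.8 = 13.9
GRN–ALP–BRV–VLY: 7.1+2.6+4.1 = 13.8
The minimum is 13.8 min via GRN–ALP–BRV–VLY.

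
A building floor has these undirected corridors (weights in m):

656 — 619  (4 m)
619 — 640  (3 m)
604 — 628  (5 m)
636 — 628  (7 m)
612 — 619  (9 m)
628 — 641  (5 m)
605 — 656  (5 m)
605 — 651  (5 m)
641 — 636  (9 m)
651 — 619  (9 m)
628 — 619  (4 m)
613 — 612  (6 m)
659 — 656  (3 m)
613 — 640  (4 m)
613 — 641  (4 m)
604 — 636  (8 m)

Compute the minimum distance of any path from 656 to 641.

Running Dijkstra from 656:
656: 0
659: 3  (via 656)
619: 4  (via 656)
605: 5  (via 656)
640: 7  (via 619)
628: 8  (via 619)
651: 10  (via 605)
613: 11  (via 640)
604: 13  (via 628)
641: 13  (via 628)
Shortest route: 656 → 619 → 628 → 641 = 13 m.

13 m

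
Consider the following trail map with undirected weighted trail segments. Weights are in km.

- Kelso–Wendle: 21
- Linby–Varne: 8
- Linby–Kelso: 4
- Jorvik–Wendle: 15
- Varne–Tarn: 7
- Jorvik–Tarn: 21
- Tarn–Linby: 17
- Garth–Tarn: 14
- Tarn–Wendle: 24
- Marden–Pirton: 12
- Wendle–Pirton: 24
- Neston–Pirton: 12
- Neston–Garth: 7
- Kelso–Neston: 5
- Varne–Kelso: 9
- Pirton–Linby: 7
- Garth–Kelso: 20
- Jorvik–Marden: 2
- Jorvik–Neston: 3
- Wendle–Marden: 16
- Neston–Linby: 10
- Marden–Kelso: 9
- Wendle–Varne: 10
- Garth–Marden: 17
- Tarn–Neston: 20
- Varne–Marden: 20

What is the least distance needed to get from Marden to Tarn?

Shortest distances from Marden:
Marden: 0
Jorvik: 2  (via Marden)
Neston: 5  (via Jorvik)
Kelso: 9  (via Marden)
Garth: 12  (via Neston)
Pirton: 12  (via Marden)
Linby: 13  (via Kelso)
Wendle: 16  (via Marden)
Varne: 18  (via Kelso)
Tarn: 23  (via Jorvik)
Shortest route: Marden → Jorvik → Tarn = 23 km.

23 km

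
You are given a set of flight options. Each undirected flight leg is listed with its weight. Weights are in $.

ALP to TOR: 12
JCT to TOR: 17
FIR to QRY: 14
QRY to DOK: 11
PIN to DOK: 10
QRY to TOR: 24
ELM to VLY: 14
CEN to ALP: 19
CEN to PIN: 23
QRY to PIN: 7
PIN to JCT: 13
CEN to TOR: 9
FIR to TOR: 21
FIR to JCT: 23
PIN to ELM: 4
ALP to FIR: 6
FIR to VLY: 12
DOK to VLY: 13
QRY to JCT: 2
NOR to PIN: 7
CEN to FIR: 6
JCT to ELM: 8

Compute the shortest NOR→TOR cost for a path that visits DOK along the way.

Shortest NOR→DOK: NOR–PIN–DOK = 17
Shortest DOK→TOR: DOK–QRY–JCT–TOR = 30
Total via DOK: 17 + 30 = $47.

$47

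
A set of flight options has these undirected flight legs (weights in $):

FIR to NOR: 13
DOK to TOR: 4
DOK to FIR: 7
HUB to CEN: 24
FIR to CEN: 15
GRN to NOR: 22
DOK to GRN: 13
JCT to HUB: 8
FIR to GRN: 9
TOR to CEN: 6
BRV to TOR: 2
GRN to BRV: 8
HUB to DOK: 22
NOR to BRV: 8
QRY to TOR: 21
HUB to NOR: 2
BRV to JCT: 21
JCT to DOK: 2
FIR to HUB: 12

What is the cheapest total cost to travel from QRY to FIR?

Running Dijkstra from QRY:
QRY: 0
TOR: 21  (via QRY)
BRV: 23  (via TOR)
DOK: 25  (via TOR)
CEN: 27  (via TOR)
JCT: 27  (via DOK)
NOR: 31  (via BRV)
GRN: 31  (via BRV)
FIR: 32  (via DOK)
Shortest route: QRY → TOR → DOK → FIR = $32.

$32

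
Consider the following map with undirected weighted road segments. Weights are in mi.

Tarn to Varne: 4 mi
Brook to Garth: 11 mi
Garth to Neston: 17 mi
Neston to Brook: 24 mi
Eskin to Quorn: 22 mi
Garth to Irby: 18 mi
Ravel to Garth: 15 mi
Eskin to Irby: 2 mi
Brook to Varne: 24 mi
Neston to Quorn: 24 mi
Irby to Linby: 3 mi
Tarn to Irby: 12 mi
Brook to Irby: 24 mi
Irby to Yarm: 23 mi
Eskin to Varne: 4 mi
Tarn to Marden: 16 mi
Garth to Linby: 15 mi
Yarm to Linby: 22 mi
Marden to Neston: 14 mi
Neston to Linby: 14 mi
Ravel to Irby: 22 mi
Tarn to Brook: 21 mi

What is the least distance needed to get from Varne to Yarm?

Enumerating some paths:
Varne → Eskin → Irby → Linby → Yarm: 4+2+3+22 = 31
Varne → Eskin → Irby → Yarm: 4+2+23 = 29
Cheapest is Varne → Eskin → Irby → Yarm at 29 mi.

29 mi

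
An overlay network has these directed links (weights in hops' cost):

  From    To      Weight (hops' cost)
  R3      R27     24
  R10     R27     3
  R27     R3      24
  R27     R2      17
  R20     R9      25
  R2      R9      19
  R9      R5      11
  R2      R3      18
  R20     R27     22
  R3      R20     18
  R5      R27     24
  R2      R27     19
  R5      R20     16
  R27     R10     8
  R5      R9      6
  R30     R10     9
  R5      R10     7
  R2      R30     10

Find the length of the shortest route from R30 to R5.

59 hops' cost

Shortest distances from R30:
R30: 0
R10: 9  (via R30)
R27: 12  (via R10)
R2: 29  (via R27)
R3: 36  (via R27)
R9: 48  (via R2)
R20: 54  (via R3)
R5: 59  (via R9)
Shortest route: R30–R10–R27–R2–R9–R5 = 59 hops' cost.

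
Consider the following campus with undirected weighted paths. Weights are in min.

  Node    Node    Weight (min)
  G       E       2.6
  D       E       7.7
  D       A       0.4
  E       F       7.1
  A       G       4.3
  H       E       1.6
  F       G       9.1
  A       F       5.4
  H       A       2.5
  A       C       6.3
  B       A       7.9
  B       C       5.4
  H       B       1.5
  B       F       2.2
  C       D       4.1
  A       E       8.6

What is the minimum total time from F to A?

5.4 min

Shortest distances from F:
F: 0
B: 2.2  (via F)
H: 3.7  (via B)
E: 5.3  (via H)
A: 5.4  (via F)
Shortest route: F–A = 5.4 min.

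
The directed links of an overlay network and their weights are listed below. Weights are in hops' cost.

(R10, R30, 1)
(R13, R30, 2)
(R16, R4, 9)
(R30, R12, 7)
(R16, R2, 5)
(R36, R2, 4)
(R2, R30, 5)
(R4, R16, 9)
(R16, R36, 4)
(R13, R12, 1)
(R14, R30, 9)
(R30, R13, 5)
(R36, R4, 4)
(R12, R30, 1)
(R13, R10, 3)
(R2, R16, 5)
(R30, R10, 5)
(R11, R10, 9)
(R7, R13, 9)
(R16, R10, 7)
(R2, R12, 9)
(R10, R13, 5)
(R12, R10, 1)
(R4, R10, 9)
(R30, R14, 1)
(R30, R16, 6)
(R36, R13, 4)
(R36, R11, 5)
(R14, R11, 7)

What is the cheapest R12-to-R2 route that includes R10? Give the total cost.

Shortest R12→R10: R12–R10 = 1
Shortest R10→R2: R10–R30–R16–R2 = 12
Total via R10: 1 + 12 = 13 hops' cost.

13 hops' cost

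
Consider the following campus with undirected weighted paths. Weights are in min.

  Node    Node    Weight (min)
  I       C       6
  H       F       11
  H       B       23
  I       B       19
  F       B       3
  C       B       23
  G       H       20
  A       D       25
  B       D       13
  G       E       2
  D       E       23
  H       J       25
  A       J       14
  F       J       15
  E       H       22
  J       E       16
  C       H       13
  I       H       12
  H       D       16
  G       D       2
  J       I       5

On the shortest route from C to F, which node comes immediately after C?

Compare a few routes:
C–H–F: 13+11 = 24
C–B–F: 23+3 = 26
C–I–J–F: 6+5+15 = 26
The minimum is 24 min via C–H–F.
So from C the first move is to H.

H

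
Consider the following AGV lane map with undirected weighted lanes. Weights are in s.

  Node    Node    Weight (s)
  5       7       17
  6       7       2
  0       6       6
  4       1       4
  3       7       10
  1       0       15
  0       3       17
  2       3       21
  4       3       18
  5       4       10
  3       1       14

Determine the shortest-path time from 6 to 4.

25 s

Running Dijkstra from 6:
6: 0
7: 2  (via 6)
0: 6  (via 6)
3: 12  (via 7)
5: 19  (via 7)
1: 21  (via 0)
4: 25  (via 1)
Shortest route: 6 → 0 → 1 → 4 = 25 s.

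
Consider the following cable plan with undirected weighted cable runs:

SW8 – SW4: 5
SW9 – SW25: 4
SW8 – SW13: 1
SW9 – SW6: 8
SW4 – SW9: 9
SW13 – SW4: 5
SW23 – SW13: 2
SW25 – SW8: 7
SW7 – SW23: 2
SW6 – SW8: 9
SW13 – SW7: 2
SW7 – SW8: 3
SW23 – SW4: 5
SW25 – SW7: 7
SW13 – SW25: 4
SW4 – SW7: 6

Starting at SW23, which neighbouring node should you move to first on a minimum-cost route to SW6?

Candidate routes:
SW23 - SW7 - SW8 - SW6: 2+3+9 = 14
SW23 - SW13 - SW8 - SW6: 2+1+9 = 12
The minimum is 12 via SW23 - SW13 - SW8 - SW6.
So from SW23 the first move is to SW13.

SW13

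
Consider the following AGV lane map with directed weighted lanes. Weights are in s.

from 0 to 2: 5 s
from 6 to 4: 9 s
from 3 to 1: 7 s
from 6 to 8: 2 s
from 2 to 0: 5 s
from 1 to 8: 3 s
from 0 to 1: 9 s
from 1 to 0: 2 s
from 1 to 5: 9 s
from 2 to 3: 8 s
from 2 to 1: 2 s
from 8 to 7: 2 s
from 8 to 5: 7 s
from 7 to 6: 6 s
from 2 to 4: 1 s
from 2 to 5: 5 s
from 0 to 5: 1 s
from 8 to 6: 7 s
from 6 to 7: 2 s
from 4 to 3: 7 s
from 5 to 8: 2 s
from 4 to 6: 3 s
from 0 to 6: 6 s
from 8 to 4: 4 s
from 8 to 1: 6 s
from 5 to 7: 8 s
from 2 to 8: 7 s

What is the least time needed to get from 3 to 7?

Shortest distances from 3:
3: 0
1: 7  (via 3)
0: 9  (via 1)
5: 10  (via 0)
8: 10  (via 1)
7: 12  (via 8)
Shortest route: 3–1–8–7 = 12 s.

12 s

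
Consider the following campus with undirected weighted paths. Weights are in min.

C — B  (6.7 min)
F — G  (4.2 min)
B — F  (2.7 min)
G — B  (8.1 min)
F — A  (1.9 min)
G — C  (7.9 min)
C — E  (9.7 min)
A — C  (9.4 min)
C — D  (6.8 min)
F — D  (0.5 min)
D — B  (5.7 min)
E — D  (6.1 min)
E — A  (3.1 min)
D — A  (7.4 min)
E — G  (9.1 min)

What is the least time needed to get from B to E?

7.7 min

Candidate routes:
B - F - D - E: 2.7+0.5+6.1 = 9.3
B - F - A - E: 2.7+1.9+3.1 = 7.7
B - D - E: 5.7+6.1 = 11.8
B - D - F - A - E: 5.7+0.5+1.9+3.1 = 11.2
The minimum is 7.7 min via B - F - A - E.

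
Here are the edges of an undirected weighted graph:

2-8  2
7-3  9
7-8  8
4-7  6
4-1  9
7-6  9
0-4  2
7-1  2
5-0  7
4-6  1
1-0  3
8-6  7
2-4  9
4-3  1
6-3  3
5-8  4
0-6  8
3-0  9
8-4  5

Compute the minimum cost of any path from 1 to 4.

Settle nodes by increasing distance from 1:
1: 0
7: 2  (via 1)
0: 3  (via 1)
4: 5  (via 0)
Shortest route: 1–0–4 = 5.

5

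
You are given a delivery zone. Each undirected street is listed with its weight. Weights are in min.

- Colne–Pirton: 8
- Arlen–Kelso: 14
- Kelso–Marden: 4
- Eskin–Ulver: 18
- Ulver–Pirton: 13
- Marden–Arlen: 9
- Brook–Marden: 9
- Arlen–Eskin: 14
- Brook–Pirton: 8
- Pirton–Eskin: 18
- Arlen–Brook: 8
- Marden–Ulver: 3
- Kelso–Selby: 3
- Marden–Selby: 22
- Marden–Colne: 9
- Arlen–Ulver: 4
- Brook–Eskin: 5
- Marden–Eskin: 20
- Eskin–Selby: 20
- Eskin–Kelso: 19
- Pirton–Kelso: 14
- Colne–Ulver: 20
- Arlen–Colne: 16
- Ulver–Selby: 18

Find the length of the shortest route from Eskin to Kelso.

Candidate routes:
Eskin → Kelso: 19 = 19
Eskin → Brook → Marden → Kelso: 5+9+4 = 18
The minimum is 18 min via Eskin → Brook → Marden → Kelso.

18 min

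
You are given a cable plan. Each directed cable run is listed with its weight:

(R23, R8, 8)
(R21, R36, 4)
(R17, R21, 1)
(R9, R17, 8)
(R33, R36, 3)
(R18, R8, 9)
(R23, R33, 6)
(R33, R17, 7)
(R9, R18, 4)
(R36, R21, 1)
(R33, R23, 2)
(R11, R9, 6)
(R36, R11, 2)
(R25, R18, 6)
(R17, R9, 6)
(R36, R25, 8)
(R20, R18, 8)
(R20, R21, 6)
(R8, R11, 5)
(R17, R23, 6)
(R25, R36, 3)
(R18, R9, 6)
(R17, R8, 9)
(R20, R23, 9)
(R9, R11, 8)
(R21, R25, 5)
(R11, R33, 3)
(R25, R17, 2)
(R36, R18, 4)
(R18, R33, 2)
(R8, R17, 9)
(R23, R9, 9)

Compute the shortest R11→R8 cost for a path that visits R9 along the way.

19

Best R11 to R9: R11–R9 costing 6
Best R9 to R8: R9–R18–R8 costing 13
Total via R9: 6 + 13 = 19.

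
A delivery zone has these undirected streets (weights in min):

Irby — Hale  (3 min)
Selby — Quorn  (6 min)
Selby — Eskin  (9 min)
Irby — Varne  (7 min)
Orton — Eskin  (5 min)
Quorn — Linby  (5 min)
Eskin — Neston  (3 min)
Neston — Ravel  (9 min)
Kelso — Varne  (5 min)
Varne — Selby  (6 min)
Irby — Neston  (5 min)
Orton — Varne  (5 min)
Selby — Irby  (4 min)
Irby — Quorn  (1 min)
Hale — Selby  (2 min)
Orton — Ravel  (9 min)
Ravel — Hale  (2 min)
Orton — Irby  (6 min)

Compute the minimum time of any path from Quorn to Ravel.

6 min

Running Dijkstra from Quorn:
Quorn: 0
Irby: 1  (via Quorn)
Hale: 4  (via Irby)
Linby: 5  (via Quorn)
Selby: 5  (via Irby)
Neston: 6  (via Irby)
Ravel: 6  (via Hale)
Shortest route: Quorn–Irby–Hale–Ravel = 6 min.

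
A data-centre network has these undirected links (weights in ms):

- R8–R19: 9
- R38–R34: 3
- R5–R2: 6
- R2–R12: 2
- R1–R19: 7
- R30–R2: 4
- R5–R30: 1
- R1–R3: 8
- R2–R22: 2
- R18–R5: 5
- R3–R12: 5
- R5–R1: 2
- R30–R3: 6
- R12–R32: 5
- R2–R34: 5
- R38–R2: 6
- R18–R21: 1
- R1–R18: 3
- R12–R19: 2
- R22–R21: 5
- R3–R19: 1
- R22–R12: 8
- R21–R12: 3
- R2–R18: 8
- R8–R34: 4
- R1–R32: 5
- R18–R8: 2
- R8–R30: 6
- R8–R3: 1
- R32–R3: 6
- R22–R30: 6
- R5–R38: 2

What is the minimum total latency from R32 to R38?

Settle nodes by increasing distance from R32:
R32: 0
R1: 5  (via R32)
R12: 5  (via R32)
R3: 6  (via R32)
R5: 7  (via R1)
R19: 7  (via R12)
R8: 7  (via R3)
R2: 7  (via R12)
R18: 8  (via R1)
R30: 8  (via R5)
R21: 8  (via R12)
R38: 9  (via R5)
Shortest route: R32–R1–R5–R38 = 9 ms.

9 ms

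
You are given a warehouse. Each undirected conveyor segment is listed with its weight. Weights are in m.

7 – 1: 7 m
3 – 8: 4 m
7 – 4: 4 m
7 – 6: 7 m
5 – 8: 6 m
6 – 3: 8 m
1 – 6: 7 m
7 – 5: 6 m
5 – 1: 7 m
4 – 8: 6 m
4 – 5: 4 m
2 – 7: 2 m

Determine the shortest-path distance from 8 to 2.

12 m

Compare a few routes:
8–4–7–2: 6+4+2 = 12
8–5–7–2: 6+6+2 = 14
Cheapest is 8–4–7–2 at 12 m.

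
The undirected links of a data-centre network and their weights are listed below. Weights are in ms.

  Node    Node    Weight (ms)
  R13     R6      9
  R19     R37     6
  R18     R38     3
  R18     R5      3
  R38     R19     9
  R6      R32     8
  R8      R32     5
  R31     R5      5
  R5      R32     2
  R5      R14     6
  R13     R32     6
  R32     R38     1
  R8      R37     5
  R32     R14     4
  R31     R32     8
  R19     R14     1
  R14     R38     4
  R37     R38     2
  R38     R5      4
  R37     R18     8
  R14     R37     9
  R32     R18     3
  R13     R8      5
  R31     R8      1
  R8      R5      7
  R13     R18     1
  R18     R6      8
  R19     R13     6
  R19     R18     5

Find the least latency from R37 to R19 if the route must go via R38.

Best R37 to R38: R37 → R38 costing 2
Best R38 to R19: R38 → R14 → R19 costing 5
Total via R38: 2 + 5 = 7 ms.

7 ms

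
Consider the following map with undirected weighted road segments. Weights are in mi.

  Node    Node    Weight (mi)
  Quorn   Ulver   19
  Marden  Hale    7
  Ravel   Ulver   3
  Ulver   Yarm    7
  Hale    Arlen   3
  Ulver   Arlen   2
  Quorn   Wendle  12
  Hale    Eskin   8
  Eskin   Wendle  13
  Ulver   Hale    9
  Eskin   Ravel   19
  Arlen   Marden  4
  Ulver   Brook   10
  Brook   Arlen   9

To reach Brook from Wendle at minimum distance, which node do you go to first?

Eskin

Compare a few routes:
Wendle - Eskin - Hale - Arlen - Brook: 13+8+3+9 = 33
Wendle - Eskin - Hale - Ulver - Brook: 13+8+9+10 = 40
Wendle - Eskin - Hale - Arlen - Ulver - Brook: 13+8+3+2+10 = 36
Wendle - Quorn - Ulver - Brook: 12+19+10 = 41
The minimum is 33 mi via Wendle - Eskin - Hale - Arlen - Brook.
So from Wendle the first move is to Eskin.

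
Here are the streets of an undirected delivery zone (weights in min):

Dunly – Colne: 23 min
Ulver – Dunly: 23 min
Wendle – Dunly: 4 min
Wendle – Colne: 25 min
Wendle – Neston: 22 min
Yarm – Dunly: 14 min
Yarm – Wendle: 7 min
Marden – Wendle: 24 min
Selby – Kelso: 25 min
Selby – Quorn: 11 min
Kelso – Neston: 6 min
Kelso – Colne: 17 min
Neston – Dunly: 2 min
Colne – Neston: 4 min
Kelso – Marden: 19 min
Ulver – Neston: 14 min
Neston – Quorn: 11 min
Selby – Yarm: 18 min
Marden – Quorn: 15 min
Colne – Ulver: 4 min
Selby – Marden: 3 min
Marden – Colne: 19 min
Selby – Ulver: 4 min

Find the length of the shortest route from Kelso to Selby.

Enumerating some paths:
Kelso–Neston–Ulver–Selby: 6+14+4 = 24
Kelso–Marden–Selby: 19+3 = 22
Kelso–Neston–Colne–Ulver–Selby: 6+4+4+4 = 18
The minimum is 18 min via Kelso–Neston–Colne–Ulver–Selby.

18 min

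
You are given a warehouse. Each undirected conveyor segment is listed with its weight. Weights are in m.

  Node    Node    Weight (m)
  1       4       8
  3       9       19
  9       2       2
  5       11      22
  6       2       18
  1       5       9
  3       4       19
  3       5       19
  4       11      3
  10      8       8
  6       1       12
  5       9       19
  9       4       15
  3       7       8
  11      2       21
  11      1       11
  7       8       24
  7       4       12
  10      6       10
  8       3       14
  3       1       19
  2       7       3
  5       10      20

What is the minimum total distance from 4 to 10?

30 m

Running Dijkstra from 4:
4: 0
11: 3  (via 4)
1: 8  (via 4)
7: 12  (via 4)
2: 15  (via 7)
9: 15  (via 4)
5: 17  (via 1)
3: 19  (via 4)
6: 20  (via 1)
10: 30  (via 6)
Shortest route: 4–1–6–10 = 30 m.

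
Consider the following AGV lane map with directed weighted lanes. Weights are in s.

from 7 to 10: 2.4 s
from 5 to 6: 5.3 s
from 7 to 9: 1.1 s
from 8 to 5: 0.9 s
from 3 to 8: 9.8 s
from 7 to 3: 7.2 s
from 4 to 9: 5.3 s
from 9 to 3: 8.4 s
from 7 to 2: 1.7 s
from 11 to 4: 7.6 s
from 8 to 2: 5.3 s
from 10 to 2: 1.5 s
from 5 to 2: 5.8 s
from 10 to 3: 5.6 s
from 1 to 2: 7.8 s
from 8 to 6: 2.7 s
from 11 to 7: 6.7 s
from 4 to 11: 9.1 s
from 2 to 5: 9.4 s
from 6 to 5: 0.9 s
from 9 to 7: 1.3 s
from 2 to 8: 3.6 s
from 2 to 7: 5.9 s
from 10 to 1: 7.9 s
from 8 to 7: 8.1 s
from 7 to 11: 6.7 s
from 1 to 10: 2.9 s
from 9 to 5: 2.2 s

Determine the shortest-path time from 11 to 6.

Candidate routes:
11–7–10–2–8–6: 6.7+2.4+1.5+3.6+2.7 = 16.9
11–7–2–8–6: 6.7+1.7+3.6+2.7 = 14.7
11–7–9–5–6: 6.7+1.1+2.2+5.3 = 15.3
Cheapest is 11–7–2–8–6 at 14.7 s.

14.7 s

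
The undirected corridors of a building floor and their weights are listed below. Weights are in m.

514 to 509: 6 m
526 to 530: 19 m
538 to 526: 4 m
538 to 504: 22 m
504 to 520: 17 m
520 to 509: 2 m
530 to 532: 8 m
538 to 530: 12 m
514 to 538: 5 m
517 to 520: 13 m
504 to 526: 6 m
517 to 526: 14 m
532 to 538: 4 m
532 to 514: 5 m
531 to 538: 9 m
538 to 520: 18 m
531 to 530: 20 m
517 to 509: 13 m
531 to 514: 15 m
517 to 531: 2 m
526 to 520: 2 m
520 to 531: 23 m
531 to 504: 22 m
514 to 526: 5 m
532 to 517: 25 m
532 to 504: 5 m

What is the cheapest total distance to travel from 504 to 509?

10 m

Shortest distances from 504:
504: 0
532: 5  (via 504)
526: 6  (via 504)
520: 8  (via 526)
538: 9  (via 532)
509: 10  (via 520)
Shortest route: 504–526–520–509 = 10 m.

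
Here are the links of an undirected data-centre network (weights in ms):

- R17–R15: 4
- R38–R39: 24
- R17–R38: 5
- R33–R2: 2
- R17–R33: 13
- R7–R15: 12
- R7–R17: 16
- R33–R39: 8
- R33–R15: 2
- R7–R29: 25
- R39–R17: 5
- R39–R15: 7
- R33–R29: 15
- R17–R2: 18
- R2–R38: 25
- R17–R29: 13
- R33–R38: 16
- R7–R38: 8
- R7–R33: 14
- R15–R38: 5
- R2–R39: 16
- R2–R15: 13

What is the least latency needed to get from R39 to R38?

10 ms

Settle nodes by increasing distance from R39:
R39: 0
R17: 5  (via R39)
R15: 7  (via R39)
R33: 8  (via R39)
R2: 10  (via R33)
R38: 10  (via R17)
Shortest route: R39 → R17 → R38 = 10 ms.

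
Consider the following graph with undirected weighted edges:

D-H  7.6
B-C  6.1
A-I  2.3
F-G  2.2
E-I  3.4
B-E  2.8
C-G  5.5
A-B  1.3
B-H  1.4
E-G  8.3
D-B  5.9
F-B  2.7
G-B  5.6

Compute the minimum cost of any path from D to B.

Enumerating some paths:
D → H → B: 7.6+1.4 = 9
D → B: 5.9 = 5.9
Cheapest is D → B at 5.9.

5.9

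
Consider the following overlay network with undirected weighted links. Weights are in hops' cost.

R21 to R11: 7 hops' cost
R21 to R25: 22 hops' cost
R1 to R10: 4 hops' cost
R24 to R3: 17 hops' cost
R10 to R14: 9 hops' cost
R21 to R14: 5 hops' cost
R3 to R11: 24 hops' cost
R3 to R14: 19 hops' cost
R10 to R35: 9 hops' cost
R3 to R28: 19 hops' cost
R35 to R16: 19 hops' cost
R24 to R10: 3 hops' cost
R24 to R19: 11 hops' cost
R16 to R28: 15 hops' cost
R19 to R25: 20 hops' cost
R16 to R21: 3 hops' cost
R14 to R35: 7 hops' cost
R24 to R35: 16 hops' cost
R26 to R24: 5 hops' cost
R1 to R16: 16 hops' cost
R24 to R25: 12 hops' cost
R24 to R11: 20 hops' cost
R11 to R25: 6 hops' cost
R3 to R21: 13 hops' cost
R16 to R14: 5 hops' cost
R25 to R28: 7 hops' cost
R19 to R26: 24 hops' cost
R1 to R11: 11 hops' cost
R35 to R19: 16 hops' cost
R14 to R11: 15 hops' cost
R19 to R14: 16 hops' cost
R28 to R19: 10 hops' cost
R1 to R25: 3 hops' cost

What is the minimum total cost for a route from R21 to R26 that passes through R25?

28 hops' cost

Best R21 to R25: R21–R11–R25 costing 13
Shortest R25→R26: R25–R1–R10–R24–R26 = 15
Total via R25: 13 + 15 = 28 hops' cost.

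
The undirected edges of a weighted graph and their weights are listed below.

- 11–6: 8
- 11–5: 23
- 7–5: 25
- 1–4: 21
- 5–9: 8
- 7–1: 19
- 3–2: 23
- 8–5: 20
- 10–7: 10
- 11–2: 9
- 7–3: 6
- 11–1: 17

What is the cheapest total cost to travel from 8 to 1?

Candidate routes:
8–5–7–1: 20+25+19 = 64
8–5–11–1: 20+23+17 = 60
The minimum is 60 via 8–5–11–1.

60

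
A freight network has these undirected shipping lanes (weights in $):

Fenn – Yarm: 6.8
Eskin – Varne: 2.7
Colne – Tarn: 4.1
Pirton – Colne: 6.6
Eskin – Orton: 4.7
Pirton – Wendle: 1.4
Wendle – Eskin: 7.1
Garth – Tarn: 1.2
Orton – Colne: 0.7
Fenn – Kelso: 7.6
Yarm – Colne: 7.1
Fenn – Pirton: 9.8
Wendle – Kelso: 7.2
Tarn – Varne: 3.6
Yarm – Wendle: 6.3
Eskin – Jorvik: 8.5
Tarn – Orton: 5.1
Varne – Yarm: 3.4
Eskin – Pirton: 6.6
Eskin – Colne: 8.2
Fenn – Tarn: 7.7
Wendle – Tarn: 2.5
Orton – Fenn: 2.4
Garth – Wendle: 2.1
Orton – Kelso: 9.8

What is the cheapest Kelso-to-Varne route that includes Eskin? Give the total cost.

Best Kelso to Eskin: Kelso → Wendle → Eskin costing 14.3
Shortest Eskin→Varne: Eskin → Varne = 2.7
Total via Eskin: 14.3 + 2.7 = $17.

$17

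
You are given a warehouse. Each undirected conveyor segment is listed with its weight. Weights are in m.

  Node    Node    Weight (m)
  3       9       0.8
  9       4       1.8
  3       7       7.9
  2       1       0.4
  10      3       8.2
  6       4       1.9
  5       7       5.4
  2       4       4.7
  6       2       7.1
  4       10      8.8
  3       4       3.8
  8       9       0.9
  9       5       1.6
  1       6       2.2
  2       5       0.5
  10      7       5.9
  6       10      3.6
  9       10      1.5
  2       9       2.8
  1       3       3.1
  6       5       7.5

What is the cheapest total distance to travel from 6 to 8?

4.6 m

Running Dijkstra from 6:
6: 0
4: 1.9  (via 6)
1: 2.2  (via 6)
2: 2.6  (via 1)
5: 3.1  (via 2)
10: 3.6  (via 6)
9: 3.7  (via 4)
3: 4.5  (via 9)
8: 4.6  (via 9)
Shortest route: 6–4–9–8 = 4.6 m.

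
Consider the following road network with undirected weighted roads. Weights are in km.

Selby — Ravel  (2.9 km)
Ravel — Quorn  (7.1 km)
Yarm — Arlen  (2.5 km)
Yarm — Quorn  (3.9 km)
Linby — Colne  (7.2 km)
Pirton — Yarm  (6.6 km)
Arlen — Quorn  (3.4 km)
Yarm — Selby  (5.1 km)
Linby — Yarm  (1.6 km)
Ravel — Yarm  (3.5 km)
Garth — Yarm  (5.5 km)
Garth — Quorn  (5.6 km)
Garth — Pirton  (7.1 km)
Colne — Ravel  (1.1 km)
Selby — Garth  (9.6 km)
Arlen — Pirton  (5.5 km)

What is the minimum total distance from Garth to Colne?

10.1 km

Running Dijkstra from Garth:
Garth: 0
Yarm: 5.5  (via Garth)
Quorn: 5.6  (via Garth)
Linby: 7.1  (via Yarm)
Pirton: 7.1  (via Garth)
Arlen: 8  (via Yarm)
Ravel: 9  (via Yarm)
Selby: 9.6  (via Garth)
Colne: 10.1  (via Ravel)
Shortest route: Garth → Yarm → Ravel → Colne = 10.1 km.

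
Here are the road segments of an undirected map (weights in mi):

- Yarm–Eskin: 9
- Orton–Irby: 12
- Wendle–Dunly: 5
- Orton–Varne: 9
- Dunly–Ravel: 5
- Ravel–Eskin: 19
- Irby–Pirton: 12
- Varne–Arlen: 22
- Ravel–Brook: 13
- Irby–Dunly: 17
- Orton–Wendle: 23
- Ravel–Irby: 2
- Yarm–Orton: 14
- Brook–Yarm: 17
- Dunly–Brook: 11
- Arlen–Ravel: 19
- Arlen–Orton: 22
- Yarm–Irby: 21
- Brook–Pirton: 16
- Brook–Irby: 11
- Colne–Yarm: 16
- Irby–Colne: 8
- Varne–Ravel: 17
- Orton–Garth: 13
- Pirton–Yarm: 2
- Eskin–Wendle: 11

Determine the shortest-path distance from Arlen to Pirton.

33 mi

Shortest distances from Arlen:
Arlen: 0
Ravel: 19  (via Arlen)
Irby: 21  (via Ravel)
Varne: 22  (via Arlen)
Orton: 22  (via Arlen)
Dunly: 24  (via Ravel)
Colne: 29  (via Irby)
Wendle: 29  (via Dunly)
Brook: 32  (via Ravel)
Pirton: 33  (via Irby)
Shortest route: Arlen–Ravel–Irby–Pirton = 33 mi.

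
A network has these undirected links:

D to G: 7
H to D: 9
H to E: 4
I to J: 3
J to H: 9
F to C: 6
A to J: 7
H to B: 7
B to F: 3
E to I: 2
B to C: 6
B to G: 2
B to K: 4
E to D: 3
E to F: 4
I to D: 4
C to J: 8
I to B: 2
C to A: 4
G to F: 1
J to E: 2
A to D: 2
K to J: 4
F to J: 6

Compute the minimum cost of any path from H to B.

7

Running Dijkstra from H:
H: 0
E: 4  (via H)
I: 6  (via E)
J: 6  (via E)
B: 7  (via H)
Shortest route: H → B = 7.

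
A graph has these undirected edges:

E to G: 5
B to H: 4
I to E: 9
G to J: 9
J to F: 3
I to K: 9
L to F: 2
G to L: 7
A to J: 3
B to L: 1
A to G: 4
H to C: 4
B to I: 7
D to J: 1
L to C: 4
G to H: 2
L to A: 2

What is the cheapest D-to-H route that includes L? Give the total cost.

11

Shortest D→L: D → J → A → L = 6
Best L to H: L → B → H costing 5
Total via L: 6 + 5 = 11.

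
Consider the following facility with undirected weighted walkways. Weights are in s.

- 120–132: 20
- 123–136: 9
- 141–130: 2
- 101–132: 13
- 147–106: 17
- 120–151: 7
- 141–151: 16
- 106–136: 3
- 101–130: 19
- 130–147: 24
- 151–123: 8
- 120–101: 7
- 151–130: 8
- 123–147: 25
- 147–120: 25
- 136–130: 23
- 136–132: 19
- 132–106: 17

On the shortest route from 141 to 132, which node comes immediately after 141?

Enumerating some paths:
141 - 130 - 151 - 120 - 132: 2+8+7+20 = 37
141 - 130 - 151 - 120 - 101 - 132: 2+8+7+7+13 = 37
141 - 130 - 101 - 132: 2+19+13 = 34
The minimum is 34 s via 141 - 130 - 101 - 132.
So from 141 the first move is to 130.

130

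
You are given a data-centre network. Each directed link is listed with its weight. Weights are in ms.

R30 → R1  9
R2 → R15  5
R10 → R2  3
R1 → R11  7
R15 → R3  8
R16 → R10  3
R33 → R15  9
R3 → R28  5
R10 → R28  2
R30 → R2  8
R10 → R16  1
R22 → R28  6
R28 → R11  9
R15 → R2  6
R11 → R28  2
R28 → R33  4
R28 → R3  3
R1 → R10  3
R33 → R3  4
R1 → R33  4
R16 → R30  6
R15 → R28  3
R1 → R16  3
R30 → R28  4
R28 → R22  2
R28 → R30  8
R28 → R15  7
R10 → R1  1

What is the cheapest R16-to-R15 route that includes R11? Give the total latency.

Shortest R16→R11: R16 → R10 → R1 → R11 = 11
Best R11 to R15: R11 → R28 → R15 costing 9
Total via R11: 11 + 9 = 20 ms.

20 ms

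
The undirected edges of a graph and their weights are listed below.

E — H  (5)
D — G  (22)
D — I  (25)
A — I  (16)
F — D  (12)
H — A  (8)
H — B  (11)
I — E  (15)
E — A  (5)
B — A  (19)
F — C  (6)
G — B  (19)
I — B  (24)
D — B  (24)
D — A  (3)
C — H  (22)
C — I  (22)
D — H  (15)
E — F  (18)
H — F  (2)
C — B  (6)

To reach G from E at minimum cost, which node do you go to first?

A

Candidate routes:
E - H - F - C - B - G: 5+2+6+6+19 = 38
E - H - A - D - G: 5+8+3+22 = 38
E - A - D - G: 5+3+22 = 30
E - H - B - G: 5+11+19 = 35
Cheapest is E - A - D - G at 30.
So from E the first move is to A.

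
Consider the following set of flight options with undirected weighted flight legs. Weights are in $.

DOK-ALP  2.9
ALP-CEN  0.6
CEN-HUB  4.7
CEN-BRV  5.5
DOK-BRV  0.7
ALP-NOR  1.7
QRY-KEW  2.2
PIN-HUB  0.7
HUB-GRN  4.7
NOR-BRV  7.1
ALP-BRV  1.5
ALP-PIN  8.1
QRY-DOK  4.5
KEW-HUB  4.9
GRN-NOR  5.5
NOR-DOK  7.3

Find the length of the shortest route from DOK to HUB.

$7.5

Shortest distances from DOK:
DOK: 0
BRV: 0.7  (via DOK)
ALP: 2.2  (via BRV)
CEN: 2.8  (via ALP)
NOR: 3.9  (via ALP)
QRY: 4.5  (via DOK)
KEW: 6.7  (via QRY)
HUB: 7.5  (via CEN)
Shortest route: DOK–BRV–ALP–CEN–HUB = $7.5.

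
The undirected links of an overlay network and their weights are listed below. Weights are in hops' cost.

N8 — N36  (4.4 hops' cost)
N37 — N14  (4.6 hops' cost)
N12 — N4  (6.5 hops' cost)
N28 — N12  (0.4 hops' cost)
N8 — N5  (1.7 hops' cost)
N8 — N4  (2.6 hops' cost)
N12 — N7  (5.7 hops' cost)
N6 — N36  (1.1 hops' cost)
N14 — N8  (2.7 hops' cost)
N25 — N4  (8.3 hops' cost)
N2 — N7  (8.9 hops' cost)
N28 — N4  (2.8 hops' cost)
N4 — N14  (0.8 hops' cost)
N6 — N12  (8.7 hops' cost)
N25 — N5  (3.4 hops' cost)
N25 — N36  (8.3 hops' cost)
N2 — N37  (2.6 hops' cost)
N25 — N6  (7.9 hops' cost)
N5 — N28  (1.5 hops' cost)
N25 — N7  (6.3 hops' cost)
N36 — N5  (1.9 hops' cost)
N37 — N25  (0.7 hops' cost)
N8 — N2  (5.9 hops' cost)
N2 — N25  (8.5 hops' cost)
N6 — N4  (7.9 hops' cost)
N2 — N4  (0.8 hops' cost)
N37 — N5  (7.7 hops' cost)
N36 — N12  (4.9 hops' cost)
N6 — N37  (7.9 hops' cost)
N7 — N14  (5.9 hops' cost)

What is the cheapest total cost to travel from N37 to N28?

Shortest distances from N37:
N37: 0
N25: 0.7  (via N37)
N2: 2.6  (via N37)
N4: 3.4  (via N2)
N5: 4.1  (via N25)
N14: 4.2  (via N4)
N28: 5.6  (via N5)
Shortest route: N37–N25–N5–N28 = 5.6 hops' cost.

5.6 hops' cost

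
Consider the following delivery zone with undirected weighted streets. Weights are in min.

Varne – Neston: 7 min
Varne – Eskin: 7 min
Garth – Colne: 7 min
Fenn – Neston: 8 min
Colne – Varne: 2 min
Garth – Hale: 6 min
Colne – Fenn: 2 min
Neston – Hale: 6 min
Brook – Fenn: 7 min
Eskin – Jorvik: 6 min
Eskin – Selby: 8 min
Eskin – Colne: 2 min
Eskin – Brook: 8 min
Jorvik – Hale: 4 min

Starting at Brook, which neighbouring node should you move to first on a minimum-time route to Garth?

Fenn

Candidate routes:
Brook - Eskin - Jorvik - Hale - Garth: 8+6+4+6 = 24
Brook - Fenn - Colne - Garth: 7+2+7 = 16
Brook - Eskin - Colne - Garth: 8+2+7 = 17
The minimum is 16 min via Brook - Fenn - Colne - Garth.
So from Brook the first move is to Fenn.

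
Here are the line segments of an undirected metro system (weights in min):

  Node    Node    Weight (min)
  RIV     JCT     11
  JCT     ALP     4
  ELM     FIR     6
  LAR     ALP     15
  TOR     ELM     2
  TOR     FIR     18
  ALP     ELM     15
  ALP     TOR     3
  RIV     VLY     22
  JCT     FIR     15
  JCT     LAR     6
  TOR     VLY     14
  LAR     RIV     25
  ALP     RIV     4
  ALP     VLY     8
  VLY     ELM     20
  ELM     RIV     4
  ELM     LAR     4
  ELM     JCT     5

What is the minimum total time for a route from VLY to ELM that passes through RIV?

16 min

Best VLY to RIV: VLY → ALP → RIV costing 12
Shortest RIV→ELM: RIV → ELM = 4
Total via RIV: 12 + 4 = 16 min.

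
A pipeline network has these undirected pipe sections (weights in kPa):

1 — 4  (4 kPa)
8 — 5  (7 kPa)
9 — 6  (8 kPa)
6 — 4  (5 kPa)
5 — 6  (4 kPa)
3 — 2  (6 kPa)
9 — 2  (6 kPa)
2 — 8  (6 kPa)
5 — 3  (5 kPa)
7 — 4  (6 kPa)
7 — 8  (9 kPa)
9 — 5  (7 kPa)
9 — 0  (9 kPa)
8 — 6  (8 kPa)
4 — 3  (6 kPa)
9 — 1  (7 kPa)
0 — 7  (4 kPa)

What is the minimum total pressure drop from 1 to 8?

Enumerating some paths:
1 → 9 → 2 → 8: 7+6+6 = 19
1 → 4 → 6 → 8: 4+5+8 = 17
1 → 4 → 7 → 8: 4+6+9 = 19
Cheapest is 1 → 4 → 6 → 8 at 17 kPa.

17 kPa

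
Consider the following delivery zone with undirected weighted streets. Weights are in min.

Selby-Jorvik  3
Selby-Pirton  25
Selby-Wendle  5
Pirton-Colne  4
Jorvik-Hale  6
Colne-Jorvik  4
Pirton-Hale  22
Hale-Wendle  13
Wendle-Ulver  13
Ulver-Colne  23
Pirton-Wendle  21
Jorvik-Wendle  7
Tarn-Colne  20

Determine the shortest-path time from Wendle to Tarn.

Compare a few routes:
Wendle → Jorvik → Colne → Tarn: 7+4+20 = 31
Wendle → Selby → Jorvik → Colne → Tarn: 5+3+4+20 = 32
Wendle → Hale → Jorvik → Colne → Tarn: 13+6+4+20 = 43
Cheapest is Wendle → Jorvik → Colne → Tarn at 31 min.

31 min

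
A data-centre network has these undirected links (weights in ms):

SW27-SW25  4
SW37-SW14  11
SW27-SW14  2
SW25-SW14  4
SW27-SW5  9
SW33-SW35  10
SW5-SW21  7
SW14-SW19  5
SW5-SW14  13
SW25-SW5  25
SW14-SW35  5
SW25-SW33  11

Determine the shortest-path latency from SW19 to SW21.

23 ms

Enumerating some paths:
SW19 → SW14 → SW27 → SW5 → SW21: 5+2+9+7 = 23
SW19 → SW14 → SW5 → SW21: 5+13+7 = 25
SW19 → SW14 → SW25 → SW27 → SW5 → SW21: 5+4+4+9+7 = 29
The minimum is 23 ms via SW19 → SW14 → SW27 → SW5 → SW21.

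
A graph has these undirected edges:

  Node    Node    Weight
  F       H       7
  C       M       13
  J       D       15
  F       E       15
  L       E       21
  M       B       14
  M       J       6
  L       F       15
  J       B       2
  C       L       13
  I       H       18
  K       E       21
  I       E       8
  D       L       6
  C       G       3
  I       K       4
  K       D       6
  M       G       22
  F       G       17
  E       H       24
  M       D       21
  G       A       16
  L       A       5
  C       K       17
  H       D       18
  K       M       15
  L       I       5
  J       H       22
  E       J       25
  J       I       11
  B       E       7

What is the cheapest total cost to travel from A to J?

21

Compare a few routes:
A → L → D → J: 5+6+15 = 26
A → L → I → J: 5+5+11 = 21
Cheapest is A → L → I → J at 21.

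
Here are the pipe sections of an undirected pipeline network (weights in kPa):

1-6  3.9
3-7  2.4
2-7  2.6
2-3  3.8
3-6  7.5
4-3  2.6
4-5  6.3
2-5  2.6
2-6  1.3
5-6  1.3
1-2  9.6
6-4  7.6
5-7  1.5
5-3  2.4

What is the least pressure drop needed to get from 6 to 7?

2.8 kPa

Running Dijkstra from 6:
6: 0
2: 1.3  (via 6)
5: 1.3  (via 6)
7: 2.8  (via 5)
Shortest route: 6–5–7 = 2.8 kPa.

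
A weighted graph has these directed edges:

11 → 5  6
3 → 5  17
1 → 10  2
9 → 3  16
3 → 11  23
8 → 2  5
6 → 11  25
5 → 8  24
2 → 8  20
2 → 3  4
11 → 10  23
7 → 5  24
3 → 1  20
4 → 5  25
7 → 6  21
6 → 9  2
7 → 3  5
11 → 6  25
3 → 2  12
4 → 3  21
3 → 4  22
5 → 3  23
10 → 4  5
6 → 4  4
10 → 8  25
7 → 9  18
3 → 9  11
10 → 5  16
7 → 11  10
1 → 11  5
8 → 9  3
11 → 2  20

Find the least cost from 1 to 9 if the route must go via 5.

38

Best 1 to 5: 1–11–5 costing 11
Shortest 5→9: 5–8–9 = 27
Total via 5: 11 + 27 = 38.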